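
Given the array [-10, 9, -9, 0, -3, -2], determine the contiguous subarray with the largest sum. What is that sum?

Using Kadane's algorithm on [-10, 9, -9, 0, -3, -2]:

Scanning through the array:
Position 1 (value 9): max_ending_here = 9, max_so_far = 9
Position 2 (value -9): max_ending_here = 0, max_so_far = 9
Position 3 (value 0): max_ending_here = 0, max_so_far = 9
Position 4 (value -3): max_ending_here = -3, max_so_far = 9
Position 5 (value -2): max_ending_here = -2, max_so_far = 9

Maximum subarray: [9]
Maximum sum: 9

The maximum subarray is [9] with sum 9. This subarray runs from index 1 to index 1.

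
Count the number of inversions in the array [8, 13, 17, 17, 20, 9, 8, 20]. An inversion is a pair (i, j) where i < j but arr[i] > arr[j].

Finding inversions in [8, 13, 17, 17, 20, 9, 8, 20]:

(1, 5): arr[1]=13 > arr[5]=9
(1, 6): arr[1]=13 > arr[6]=8
(2, 5): arr[2]=17 > arr[5]=9
(2, 6): arr[2]=17 > arr[6]=8
(3, 5): arr[3]=17 > arr[5]=9
(3, 6): arr[3]=17 > arr[6]=8
(4, 5): arr[4]=20 > arr[5]=9
(4, 6): arr[4]=20 > arr[6]=8
(5, 6): arr[5]=9 > arr[6]=8

Total inversions: 9

The array has 9 inversion(s): (1,5), (1,6), (2,5), (2,6), (3,5), (3,6), (4,5), (4,6), (5,6). Each pair (i,j) satisfies i < j and arr[i] > arr[j].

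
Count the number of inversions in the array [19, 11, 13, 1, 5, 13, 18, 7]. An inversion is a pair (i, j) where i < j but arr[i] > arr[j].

Finding inversions in [19, 11, 13, 1, 5, 13, 18, 7]:

(0, 1): arr[0]=19 > arr[1]=11
(0, 2): arr[0]=19 > arr[2]=13
(0, 3): arr[0]=19 > arr[3]=1
(0, 4): arr[0]=19 > arr[4]=5
(0, 5): arr[0]=19 > arr[5]=13
(0, 6): arr[0]=19 > arr[6]=18
(0, 7): arr[0]=19 > arr[7]=7
(1, 3): arr[1]=11 > arr[3]=1
(1, 4): arr[1]=11 > arr[4]=5
(1, 7): arr[1]=11 > arr[7]=7
(2, 3): arr[2]=13 > arr[3]=1
(2, 4): arr[2]=13 > arr[4]=5
(2, 7): arr[2]=13 > arr[7]=7
(5, 7): arr[5]=13 > arr[7]=7
(6, 7): arr[6]=18 > arr[7]=7

Total inversions: 15

The array has 15 inversion(s): (0,1), (0,2), (0,3), (0,4), (0,5), (0,6), (0,7), (1,3), (1,4), (1,7), (2,3), (2,4), (2,7), (5,7), (6,7). Each pair (i,j) satisfies i < j and arr[i] > arr[j].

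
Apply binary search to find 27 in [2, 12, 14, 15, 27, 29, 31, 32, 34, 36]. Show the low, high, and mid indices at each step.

Binary search for 27 in [2, 12, 14, 15, 27, 29, 31, 32, 34, 36]:

lo=0, hi=9, mid=4, arr[mid]=27 -> Found target at index 4!

Binary search finds 27 at index 4 after 1 comparisons. The search repeatedly halves the search space by comparing with the middle element.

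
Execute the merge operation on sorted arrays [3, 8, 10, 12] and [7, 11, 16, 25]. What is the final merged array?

Merging process:

Compare 3 vs 7: take 3 from left. Merged: [3]
Compare 8 vs 7: take 7 from right. Merged: [3, 7]
Compare 8 vs 11: take 8 from left. Merged: [3, 7, 8]
Compare 10 vs 11: take 10 from left. Merged: [3, 7, 8, 10]
Compare 12 vs 11: take 11 from right. Merged: [3, 7, 8, 10, 11]
Compare 12 vs 16: take 12 from left. Merged: [3, 7, 8, 10, 11, 12]
Append remaining from right: [16, 25]. Merged: [3, 7, 8, 10, 11, 12, 16, 25]

Final merged array: [3, 7, 8, 10, 11, 12, 16, 25]
Total comparisons: 6

The merged array is [3, 7, 8, 10, 11, 12, 16, 25], requiring 6 comparisons. The merge step runs in O(n) time where n is the total number of elements.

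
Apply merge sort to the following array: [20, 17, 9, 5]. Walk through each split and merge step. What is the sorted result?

Merge sort trace:

Split: [20, 17, 9, 5] -> [20, 17] and [9, 5]
  Split: [20, 17] -> [20] and [17]
  Merge: [20] + [17] -> [17, 20]
  Split: [9, 5] -> [9] and [5]
  Merge: [9] + [5] -> [5, 9]
Merge: [17, 20] + [5, 9] -> [5, 9, 17, 20]

Final sorted array: [5, 9, 17, 20]

The merge sort proceeds by recursively splitting the array and merging sorted halves.
After all merges, the sorted array is [5, 9, 17, 20].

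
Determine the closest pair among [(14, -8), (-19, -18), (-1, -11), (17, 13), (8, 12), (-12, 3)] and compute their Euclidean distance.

Computing all pairwise distances among 6 points:

d((14, -8), (-19, -18)) = 34.4819
d((14, -8), (-1, -11)) = 15.2971
d((14, -8), (17, 13)) = 21.2132
d((14, -8), (8, 12)) = 20.8806
d((14, -8), (-12, 3)) = 28.2312
d((-19, -18), (-1, -11)) = 19.3132
d((-19, -18), (17, 13)) = 47.5079
d((-19, -18), (8, 12)) = 40.3609
d((-19, -18), (-12, 3)) = 22.1359
d((-1, -11), (17, 13)) = 30.0
d((-1, -11), (8, 12)) = 24.6982
d((-1, -11), (-12, 3)) = 17.8045
d((17, 13), (8, 12)) = 9.0554 <-- minimum
d((17, 13), (-12, 3)) = 30.6757
d((8, 12), (-12, 3)) = 21.9317

Closest pair: (17, 13) and (8, 12) with distance 9.0554

The closest pair is (17, 13) and (8, 12) with Euclidean distance 9.0554. For 6 points, brute-force pairwise comparison is shown above. For large n, the divide-and-conquer algorithm (sort by x, recurse on halves, check the dividing strip) achieves O(n log n).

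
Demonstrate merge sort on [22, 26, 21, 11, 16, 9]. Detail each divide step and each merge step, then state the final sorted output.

Merge sort trace:

Split: [22, 26, 21, 11, 16, 9] -> [22, 26, 21] and [11, 16, 9]
  Split: [22, 26, 21] -> [22] and [26, 21]
    Split: [26, 21] -> [26] and [21]
    Merge: [26] + [21] -> [21, 26]
  Merge: [22] + [21, 26] -> [21, 22, 26]
  Split: [11, 16, 9] -> [11] and [16, 9]
    Split: [16, 9] -> [16] and [9]
    Merge: [16] + [9] -> [9, 16]
  Merge: [11] + [9, 16] -> [9, 11, 16]
Merge: [21, 22, 26] + [9, 11, 16] -> [9, 11, 16, 21, 22, 26]

Final sorted array: [9, 11, 16, 21, 22, 26]

The merge sort proceeds by recursively splitting the array and merging sorted halves.
After all merges, the sorted array is [9, 11, 16, 21, 22, 26].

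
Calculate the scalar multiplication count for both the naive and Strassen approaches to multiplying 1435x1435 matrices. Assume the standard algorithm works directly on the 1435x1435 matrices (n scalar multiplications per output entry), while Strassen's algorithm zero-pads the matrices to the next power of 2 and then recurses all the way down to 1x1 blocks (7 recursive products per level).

Matrix multiplication for 1435x1435 matrices:

Strassen's algorithm requires power-of-2 dimensions. Pad 1435x1435 to 2048x2048 (next power of 2).

Standard algorithm: 1435^3 = 2954987875 multiplications
Strassen's algorithm: 7^(log2(2048)) = 7^11 = 1977326743 multiplications
Savings: 2954987875 - 1977326743 = 977661132 multiplications

Standard: 2954987875 multiplications (1435^3). Strassen: 1977326743 multiplications (7^11, after padding to 2048x2048). Strassen reduces 8 recursive multiplications to 7 at each level.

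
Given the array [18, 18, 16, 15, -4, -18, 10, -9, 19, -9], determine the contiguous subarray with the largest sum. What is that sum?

Using Kadane's algorithm on [18, 18, 16, 15, -4, -18, 10, -9, 19, -9]:

Scanning through the array:
Position 1 (value 18): max_ending_here = 36, max_so_far = 36
Position 2 (value 16): max_ending_here = 52, max_so_far = 52
Position 3 (value 15): max_ending_here = 67, max_so_far = 67
Position 4 (value -4): max_ending_here = 63, max_so_far = 67
Position 5 (value -18): max_ending_here = 45, max_so_far = 67
Position 6 (value 10): max_ending_here = 55, max_so_far = 67
Position 7 (value -9): max_ending_here = 46, max_so_far = 67
Position 8 (value 19): max_ending_here = 65, max_so_far = 67
Position 9 (value -9): max_ending_here = 56, max_so_far = 67

Maximum subarray: [18, 18, 16, 15]
Maximum sum: 67

The maximum subarray is [18, 18, 16, 15] with sum 67. This subarray runs from index 0 to index 3.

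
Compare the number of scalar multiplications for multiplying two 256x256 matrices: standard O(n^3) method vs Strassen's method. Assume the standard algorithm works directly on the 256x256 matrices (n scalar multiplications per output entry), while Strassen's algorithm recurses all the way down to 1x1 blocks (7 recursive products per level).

Matrix multiplication for 256x256 matrices:

Standard algorithm: 256^3 = 16777216 multiplications
Strassen's algorithm: 7^(log2(256)) = 7^8 = 5764801 multiplications
Savings: 16777216 - 5764801 = 11012415 multiplications

Standard: 16777216 multiplications (256^3). Strassen: 5764801 multiplications (7^8). Strassen reduces 8 recursive multiplications to 7 at each level.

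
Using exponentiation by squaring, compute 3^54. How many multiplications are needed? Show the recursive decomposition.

Computing 3^54 by squaring (build up from 3^1; each line after the first costs one multiplication):

3^1 = 3
3^2 = (3^1)^2 = 3^2 = 9
3^3 = 3 * 3^2 = 3 * 9 = 27
3^6 = (3^3)^2 = 27^2 = 729
3^12 = (3^6)^2 = 729^2 = 531441
3^13 = 3 * 3^12 = 3 * 531441 = 1594323
3^26 = (3^13)^2 = 1594323^2 = 2541865828329
3^27 = 3 * 3^26 = 3 * 2541865828329 = 7625597484987
3^54 = (3^27)^2 = 7625597484987^2 = 58149737003040059690390169

Result: 58149737003040059690390169
Multiplications needed: 8 (8 lines after 3^1)

3^54 = 58149737003040059690390169. Using exponentiation by squaring, this requires 8 multiplications. The key idea: if the exponent is even, square the half-power; if odd, multiply by the base once.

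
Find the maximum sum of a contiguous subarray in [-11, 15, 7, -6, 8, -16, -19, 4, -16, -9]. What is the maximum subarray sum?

Using Kadane's algorithm on [-11, 15, 7, -6, 8, -16, -19, 4, -16, -9]:

Scanning through the array:
Position 1 (value 15): max_ending_here = 15, max_so_far = 15
Position 2 (value 7): max_ending_here = 22, max_so_far = 22
Position 3 (value -6): max_ending_here = 16, max_so_far = 22
Position 4 (value 8): max_ending_here = 24, max_so_far = 24
Position 5 (value -16): max_ending_here = 8, max_so_far = 24
Position 6 (value -19): max_ending_here = -11, max_so_far = 24
Position 7 (value 4): max_ending_here = 4, max_so_far = 24
Position 8 (value -16): max_ending_here = -12, max_so_far = 24
Position 9 (value -9): max_ending_here = -9, max_so_far = 24

Maximum subarray: [15, 7, -6, 8]
Maximum sum: 24

The maximum subarray is [15, 7, -6, 8] with sum 24. This subarray runs from index 1 to index 4.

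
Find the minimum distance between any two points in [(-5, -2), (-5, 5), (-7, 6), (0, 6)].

Computing all pairwise distances among 4 points:

d((-5, -2), (-5, 5)) = 7.0
d((-5, -2), (-7, 6)) = 8.2462
d((-5, -2), (0, 6)) = 9.434
d((-5, 5), (-7, 6)) = 2.2361 <-- minimum
d((-5, 5), (0, 6)) = 5.099
d((-7, 6), (0, 6)) = 7.0

Closest pair: (-5, 5) and (-7, 6) with distance 2.2361

The closest pair is (-5, 5) and (-7, 6) with Euclidean distance 2.2361. For 4 points, brute-force pairwise comparison is shown above. For large n, the divide-and-conquer algorithm (sort by x, recurse on halves, check the dividing strip) achieves O(n log n).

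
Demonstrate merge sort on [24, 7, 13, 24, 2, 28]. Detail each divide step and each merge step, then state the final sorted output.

Merge sort trace:

Split: [24, 7, 13, 24, 2, 28] -> [24, 7, 13] and [24, 2, 28]
  Split: [24, 7, 13] -> [24] and [7, 13]
    Split: [7, 13] -> [7] and [13]
    Merge: [7] + [13] -> [7, 13]
  Merge: [24] + [7, 13] -> [7, 13, 24]
  Split: [24, 2, 28] -> [24] and [2, 28]
    Split: [2, 28] -> [2] and [28]
    Merge: [2] + [28] -> [2, 28]
  Merge: [24] + [2, 28] -> [2, 24, 28]
Merge: [7, 13, 24] + [2, 24, 28] -> [2, 7, 13, 24, 24, 28]

Final sorted array: [2, 7, 13, 24, 24, 28]

The merge sort proceeds by recursively splitting the array and merging sorted halves.
After all merges, the sorted array is [2, 7, 13, 24, 24, 28].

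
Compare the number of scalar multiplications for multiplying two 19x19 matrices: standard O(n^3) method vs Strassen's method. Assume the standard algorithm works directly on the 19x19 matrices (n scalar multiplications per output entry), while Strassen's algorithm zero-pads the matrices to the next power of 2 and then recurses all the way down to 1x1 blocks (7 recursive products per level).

Matrix multiplication for 19x19 matrices:

Strassen's algorithm requires power-of-2 dimensions. Pad 19x19 to 32x32 (next power of 2).

Standard algorithm: 19^3 = 6859 multiplications
Strassen's algorithm: 7^(log2(32)) = 7^5 = 16807 multiplications
Difference: 6859 - 16807 = -9948 (Strassen uses MORE here due to padding overhead — for small or just-over-power-of-2 n, padding can outweigh the per-level savings)

Standard: 6859 multiplications (19^3). Strassen: 16807 multiplications (7^5, after padding to 32x32). Strassen reduces 8 recursive multiplications to 7 at each level.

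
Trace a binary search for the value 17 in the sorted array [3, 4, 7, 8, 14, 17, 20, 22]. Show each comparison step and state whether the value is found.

Binary search for 17 in [3, 4, 7, 8, 14, 17, 20, 22]:

lo=0, hi=7, mid=3, arr[mid]=8 -> 8 < 17, search right half
lo=4, hi=7, mid=5, arr[mid]=17 -> Found target at index 5!

Binary search finds 17 at index 5 after 2 comparisons. The search repeatedly halves the search space by comparing with the middle element.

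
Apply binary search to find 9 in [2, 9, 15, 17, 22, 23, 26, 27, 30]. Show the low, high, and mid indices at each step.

Binary search for 9 in [2, 9, 15, 17, 22, 23, 26, 27, 30]:

lo=0, hi=8, mid=4, arr[mid]=22 -> 22 > 9, search left half
lo=0, hi=3, mid=1, arr[mid]=9 -> Found target at index 1!

Binary search finds 9 at index 1 after 2 comparisons. The search repeatedly halves the search space by comparing with the middle element.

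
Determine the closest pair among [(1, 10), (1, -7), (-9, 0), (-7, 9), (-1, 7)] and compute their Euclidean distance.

Computing all pairwise distances among 5 points:

d((1, 10), (1, -7)) = 17.0
d((1, 10), (-9, 0)) = 14.1421
d((1, 10), (-7, 9)) = 8.0623
d((1, 10), (-1, 7)) = 3.6056 <-- minimum
d((1, -7), (-9, 0)) = 12.2066
d((1, -7), (-7, 9)) = 17.8885
d((1, -7), (-1, 7)) = 14.1421
d((-9, 0), (-7, 9)) = 9.2195
d((-9, 0), (-1, 7)) = 10.6301
d((-7, 9), (-1, 7)) = 6.3246

Closest pair: (1, 10) and (-1, 7) with distance 3.6056

The closest pair is (1, 10) and (-1, 7) with Euclidean distance 3.6056. For 5 points, brute-force pairwise comparison is shown above. For large n, the divide-and-conquer algorithm (sort by x, recurse on halves, check the dividing strip) achieves O(n log n).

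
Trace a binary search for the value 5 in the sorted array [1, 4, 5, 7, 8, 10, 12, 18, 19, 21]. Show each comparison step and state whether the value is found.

Binary search for 5 in [1, 4, 5, 7, 8, 10, 12, 18, 19, 21]:

lo=0, hi=9, mid=4, arr[mid]=8 -> 8 > 5, search left half
lo=0, hi=3, mid=1, arr[mid]=4 -> 4 < 5, search right half
lo=2, hi=3, mid=2, arr[mid]=5 -> Found target at index 2!

Binary search finds 5 at index 2 after 3 comparisons. The search repeatedly halves the search space by comparing with the middle element.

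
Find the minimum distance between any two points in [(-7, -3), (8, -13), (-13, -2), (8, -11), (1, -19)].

Computing all pairwise distances among 5 points:

d((-7, -3), (8, -13)) = 18.0278
d((-7, -3), (-13, -2)) = 6.0828
d((-7, -3), (8, -11)) = 17.0
d((-7, -3), (1, -19)) = 17.8885
d((8, -13), (-13, -2)) = 23.7065
d((8, -13), (8, -11)) = 2.0 <-- minimum
d((8, -13), (1, -19)) = 9.2195
d((-13, -2), (8, -11)) = 22.8473
d((-13, -2), (1, -19)) = 22.0227
d((8, -11), (1, -19)) = 10.6301

Closest pair: (8, -13) and (8, -11) with distance 2.0

The closest pair is (8, -13) and (8, -11) with Euclidean distance 2.0. For 5 points, brute-force pairwise comparison is shown above. For large n, the divide-and-conquer algorithm (sort by x, recurse on halves, check the dividing strip) achieves O(n log n).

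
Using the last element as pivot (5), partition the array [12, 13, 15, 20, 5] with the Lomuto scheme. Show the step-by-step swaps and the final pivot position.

Lomuto partition with pivot = 5:

Initial array: [12, 13, 15, 20, 5]

arr[0]=12 > 5: no swap
arr[1]=13 > 5: no swap
arr[2]=15 > 5: no swap
arr[3]=20 > 5: no swap

Place pivot at position 0: [5, 13, 15, 20, 12]
Pivot position: 0

After partitioning with pivot 5, the array becomes [5, 13, 15, 20, 12]. The pivot is placed at index 0. All elements to the left of the pivot are <= 5, and all elements to the right are > 5.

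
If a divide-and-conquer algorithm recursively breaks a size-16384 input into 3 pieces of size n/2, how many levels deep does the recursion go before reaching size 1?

For divide and conquer with division factor 2:

Problem sizes at each level:
Level 0: 16384
Level 1: 8192
Level 2: 4096
Level 3: 2048
Level 4: 1024
Level 5: 512
Level 6: 256
Level 7: 128
Level 8: 64
Level 9: 32
Level 10: 16
Level 11: 8
Level 12: 4
Level 13: 2
Level 14: 1

The root is level 0 and the size-1 base case is level 14 (the tree spans levels 0 through 14, i.e. 15 levels counting the root), so the depth is the number of divisions: log_2(16384) = 14

The recursion tree depth is log_2(16384) = 14. At each level, the problem size is divided by 2, so it takes 14 divisions to reduce to a base case of size 1. The algorithm makes 3 recursive calls at each level.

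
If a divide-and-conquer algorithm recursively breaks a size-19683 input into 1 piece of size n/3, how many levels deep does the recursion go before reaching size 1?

For divide and conquer with division factor 3:

Problem sizes at each level:
Level 0: 19683
Level 1: 6561
Level 2: 2187
Level 3: 729
Level 4: 243
Level 5: 81
Level 6: 27
Level 7: 9
Level 8: 3
Level 9: 1

The root is level 0 and the size-1 base case is level 9 (the tree spans levels 0 through 9, i.e. 10 levels counting the root), so the depth is the number of divisions: log_3(19683) = 9

The recursion tree depth is log_3(19683) = 9. At each level, the problem size is divided by 3, so it takes 9 divisions to reduce to a base case of size 1. The algorithm makes 1 recursive call at each level.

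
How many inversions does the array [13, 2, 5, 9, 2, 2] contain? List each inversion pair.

Finding inversions in [13, 2, 5, 9, 2, 2]:

(0, 1): arr[0]=13 > arr[1]=2
(0, 2): arr[0]=13 > arr[2]=5
(0, 3): arr[0]=13 > arr[3]=9
(0, 4): arr[0]=13 > arr[4]=2
(0, 5): arr[0]=13 > arr[5]=2
(2, 4): arr[2]=5 > arr[4]=2
(2, 5): arr[2]=5 > arr[5]=2
(3, 4): arr[3]=9 > arr[4]=2
(3, 5): arr[3]=9 > arr[5]=2

Total inversions: 9

The array has 9 inversion(s): (0,1), (0,2), (0,3), (0,4), (0,5), (2,4), (2,5), (3,4), (3,5). Each pair (i,j) satisfies i < j and arr[i] > arr[j].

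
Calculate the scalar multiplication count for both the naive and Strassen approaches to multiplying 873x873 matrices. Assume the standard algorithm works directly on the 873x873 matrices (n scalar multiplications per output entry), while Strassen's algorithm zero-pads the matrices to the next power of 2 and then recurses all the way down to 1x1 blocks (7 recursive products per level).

Matrix multiplication for 873x873 matrices:

Strassen's algorithm requires power-of-2 dimensions. Pad 873x873 to 1024x1024 (next power of 2).

Standard algorithm: 873^3 = 665338617 multiplications
Strassen's algorithm: 7^(log2(1024)) = 7^10 = 282475249 multiplications
Savings: 665338617 - 282475249 = 382863368 multiplications

Standard: 665338617 multiplications (873^3). Strassen: 282475249 multiplications (7^10, after padding to 1024x1024). Strassen reduces 8 recursive multiplications to 7 at each level.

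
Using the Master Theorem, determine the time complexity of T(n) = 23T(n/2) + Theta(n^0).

Master Theorem for T(n) = 23T(n/2) + O(n^0):

a = 23, b = 2, c = 0
log_b(a) = log_2(23) = 4.5236

Case 1: c = 0 < log_2(23) = 4.5236
T(n) = O(n^(log_2 23))

For T(n) = 23T(n/2) + O(n^0): log_2(23) = 4.5236. This is Case 1 of the Master Theorem (c < log_b(a), work dominated by leaves), giving O(n^(log_2 23)).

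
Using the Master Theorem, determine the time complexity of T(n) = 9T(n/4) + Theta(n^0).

Master Theorem for T(n) = 9T(n/4) + O(n^0):

a = 9, b = 4, c = 0
log_b(a) = log_4(9) = 1.5850

Case 1: c = 0 < log_4(9) = 1.5850
T(n) = O(n^(log_4 9))

For T(n) = 9T(n/4) + O(n^0): log_4(9) = 1.5850. This is Case 1 of the Master Theorem (c < log_b(a), work dominated by leaves), giving O(n^(log_4 9)).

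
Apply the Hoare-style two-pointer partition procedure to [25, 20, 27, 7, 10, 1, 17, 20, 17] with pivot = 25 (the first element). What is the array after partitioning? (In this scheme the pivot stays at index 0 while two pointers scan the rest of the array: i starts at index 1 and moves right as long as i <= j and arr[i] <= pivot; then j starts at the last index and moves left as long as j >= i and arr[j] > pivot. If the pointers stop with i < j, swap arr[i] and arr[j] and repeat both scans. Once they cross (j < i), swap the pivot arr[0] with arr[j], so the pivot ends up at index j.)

Hoare-style two-pointer partition with pivot = 25:

Initial array: [25, 20, 27, 7, 10, 1, 17, 20, 17]

Pointers start at i = 1, j = 8.
i stops at index 2 (arr[2]=27 > 25), j stops at index 8 (arr[8]=17 <= 25): swap arr[2] and arr[8], array becomes [25, 20, 17, 7, 10, 1, 17, 20, 27]
i ends at 8, j ends at 7: the pointers have crossed (j < i), so scanning stops.

Swap pivot arr[0] with arr[7] to place pivot at position 7: [20, 20, 17, 7, 10, 1, 17, 25, 27]
Pivot position: 7

After partitioning with pivot 25, the array becomes [20, 20, 17, 7, 10, 1, 17, 25, 27]. The pivot is placed at index 7. All elements to the left of the pivot are <= 25, and all elements to the right are > 25.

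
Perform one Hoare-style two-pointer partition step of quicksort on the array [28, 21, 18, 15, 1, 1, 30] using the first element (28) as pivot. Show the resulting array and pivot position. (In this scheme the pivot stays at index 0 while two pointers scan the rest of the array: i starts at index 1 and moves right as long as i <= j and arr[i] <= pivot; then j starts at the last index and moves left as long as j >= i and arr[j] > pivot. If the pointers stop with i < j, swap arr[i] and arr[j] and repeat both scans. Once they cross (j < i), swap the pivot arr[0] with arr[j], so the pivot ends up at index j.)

Hoare-style two-pointer partition with pivot = 28:

Initial array: [28, 21, 18, 15, 1, 1, 30]

Pointers start at i = 1, j = 6.
i ends at 6, j ends at 5: the pointers have crossed (j < i), so scanning stops.

Swap pivot arr[0] with arr[5] to place pivot at position 5: [1, 21, 18, 15, 1, 28, 30]
Pivot position: 5

After partitioning with pivot 28, the array becomes [1, 21, 18, 15, 1, 28, 30]. The pivot is placed at index 5. All elements to the left of the pivot are <= 28, and all elements to the right are > 28.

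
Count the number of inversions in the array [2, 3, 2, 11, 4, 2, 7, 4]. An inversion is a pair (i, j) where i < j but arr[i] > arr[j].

Finding inversions in [2, 3, 2, 11, 4, 2, 7, 4]:

(1, 2): arr[1]=3 > arr[2]=2
(1, 5): arr[1]=3 > arr[5]=2
(3, 4): arr[3]=11 > arr[4]=4
(3, 5): arr[3]=11 > arr[5]=2
(3, 6): arr[3]=11 > arr[6]=7
(3, 7): arr[3]=11 > arr[7]=4
(4, 5): arr[4]=4 > arr[5]=2
(6, 7): arr[6]=7 > arr[7]=4

Total inversions: 8

The array has 8 inversion(s): (1,2), (1,5), (3,4), (3,5), (3,6), (3,7), (4,5), (6,7). Each pair (i,j) satisfies i < j and arr[i] > arr[j].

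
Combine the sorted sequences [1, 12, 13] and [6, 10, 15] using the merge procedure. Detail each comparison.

Merging process:

Compare 1 vs 6: take 1 from left. Merged: [1]
Compare 12 vs 6: take 6 from right. Merged: [1, 6]
Compare 12 vs 10: take 10 from right. Merged: [1, 6, 10]
Compare 12 vs 15: take 12 from left. Merged: [1, 6, 10, 12]
Compare 13 vs 15: take 13 from left. Merged: [1, 6, 10, 12, 13]
Append remaining from right: [15]. Merged: [1, 6, 10, 12, 13, 15]

Final merged array: [1, 6, 10, 12, 13, 15]
Total comparisons: 5

The merged array is [1, 6, 10, 12, 13, 15], requiring 5 comparisons. The merge step runs in O(n) time where n is the total number of elements.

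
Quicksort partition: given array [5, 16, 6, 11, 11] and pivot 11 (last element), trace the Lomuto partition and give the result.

Lomuto partition with pivot = 11:

Initial array: [5, 16, 6, 11, 11]

arr[0]=5 <= 11: swap with position 0, array becomes [5, 16, 6, 11, 11]
arr[1]=16 > 11: no swap
arr[2]=6 <= 11: swap with position 1, array becomes [5, 6, 16, 11, 11]
arr[3]=11 <= 11: swap with position 2, array becomes [5, 6, 11, 16, 11]

Place pivot at position 3: [5, 6, 11, 11, 16]
Pivot position: 3

After partitioning with pivot 11, the array becomes [5, 6, 11, 11, 16]. The pivot is placed at index 3. All elements to the left of the pivot are <= 11, and all elements to the right are > 11.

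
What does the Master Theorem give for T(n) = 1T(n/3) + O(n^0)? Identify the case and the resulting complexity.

Master Theorem for T(n) = 1T(n/3) + O(n^0):

a = 1, b = 3, c = 0
log_b(a) = log_3(1) = 0.0000

Case 2: c = 0 = log_3(1) = 0.0000
T(n) = O(n^0 log n) = O(log n)

For T(n) = 1T(n/3) + O(n^0): log_3(1) = 0.0000. This is Case 2 of the Master Theorem (c = log_b(a), equal work at all levels), giving O(log n).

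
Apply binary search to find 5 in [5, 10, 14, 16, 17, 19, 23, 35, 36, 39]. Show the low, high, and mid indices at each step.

Binary search for 5 in [5, 10, 14, 16, 17, 19, 23, 35, 36, 39]:

lo=0, hi=9, mid=4, arr[mid]=17 -> 17 > 5, search left half
lo=0, hi=3, mid=1, arr[mid]=10 -> 10 > 5, search left half
lo=0, hi=0, mid=0, arr[mid]=5 -> Found target at index 0!

Binary search finds 5 at index 0 after 3 comparisons. The search repeatedly halves the search space by comparing with the middle element.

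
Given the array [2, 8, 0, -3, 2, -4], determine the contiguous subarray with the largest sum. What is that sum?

Using Kadane's algorithm on [2, 8, 0, -3, 2, -4]:

Scanning through the array:
Position 1 (value 8): max_ending_here = 10, max_so_far = 10
Position 2 (value 0): max_ending_here = 10, max_so_far = 10
Position 3 (value -3): max_ending_here = 7, max_so_far = 10
Position 4 (value 2): max_ending_here = 9, max_so_far = 10
Position 5 (value -4): max_ending_here = 5, max_so_far = 10

Maximum subarray: [2, 8]
Maximum sum: 10

The maximum subarray is [2, 8] with sum 10. This subarray runs from index 0 to index 1.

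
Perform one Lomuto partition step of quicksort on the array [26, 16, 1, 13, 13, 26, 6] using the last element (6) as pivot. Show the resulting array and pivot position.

Lomuto partition with pivot = 6:

Initial array: [26, 16, 1, 13, 13, 26, 6]

arr[0]=26 > 6: no swap
arr[1]=16 > 6: no swap
arr[2]=1 <= 6: swap with position 0, array becomes [1, 16, 26, 13, 13, 26, 6]
arr[3]=13 > 6: no swap
arr[4]=13 > 6: no swap
arr[5]=26 > 6: no swap

Place pivot at position 1: [1, 6, 26, 13, 13, 26, 16]
Pivot position: 1

After partitioning with pivot 6, the array becomes [1, 6, 26, 13, 13, 26, 16]. The pivot is placed at index 1. All elements to the left of the pivot are <= 6, and all elements to the right are > 6.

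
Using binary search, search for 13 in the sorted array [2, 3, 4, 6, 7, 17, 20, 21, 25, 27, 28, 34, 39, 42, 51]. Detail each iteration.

Binary search for 13 in [2, 3, 4, 6, 7, 17, 20, 21, 25, 27, 28, 34, 39, 42, 51]:

lo=0, hi=14, mid=7, arr[mid]=21 -> 21 > 13, search left half
lo=0, hi=6, mid=3, arr[mid]=6 -> 6 < 13, search right half
lo=4, hi=6, mid=5, arr[mid]=17 -> 17 > 13, search left half
lo=4, hi=4, mid=4, arr[mid]=7 -> 7 < 13, search right half
lo=5 > hi=4, target 13 not found

Binary search determines that 13 is not in the array after 4 comparisons. The search space was exhausted without finding the target.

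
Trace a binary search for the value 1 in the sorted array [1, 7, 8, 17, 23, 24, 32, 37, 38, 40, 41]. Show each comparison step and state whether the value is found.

Binary search for 1 in [1, 7, 8, 17, 23, 24, 32, 37, 38, 40, 41]:

lo=0, hi=10, mid=5, arr[mid]=24 -> 24 > 1, search left half
lo=0, hi=4, mid=2, arr[mid]=8 -> 8 > 1, search left half
lo=0, hi=1, mid=0, arr[mid]=1 -> Found target at index 0!

Binary search finds 1 at index 0 after 3 comparisons. The search repeatedly halves the search space by comparing with the middle element.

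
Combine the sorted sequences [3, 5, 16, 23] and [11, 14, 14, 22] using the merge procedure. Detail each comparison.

Merging process:

Compare 3 vs 11: take 3 from left. Merged: [3]
Compare 5 vs 11: take 5 from left. Merged: [3, 5]
Compare 16 vs 11: take 11 from right. Merged: [3, 5, 11]
Compare 16 vs 14: take 14 from right. Merged: [3, 5, 11, 14]
Compare 16 vs 14: take 14 from right. Merged: [3, 5, 11, 14, 14]
Compare 16 vs 22: take 16 from left. Merged: [3, 5, 11, 14, 14, 16]
Compare 23 vs 22: take 22 from right. Merged: [3, 5, 11, 14, 14, 16, 22]
Append remaining from left: [23]. Merged: [3, 5, 11, 14, 14, 16, 22, 23]

Final merged array: [3, 5, 11, 14, 14, 16, 22, 23]
Total comparisons: 7

The merged array is [3, 5, 11, 14, 14, 16, 22, 23], requiring 7 comparisons. The merge step runs in O(n) time where n is the total number of elements.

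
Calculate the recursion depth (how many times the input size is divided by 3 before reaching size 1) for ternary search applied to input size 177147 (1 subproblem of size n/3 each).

For divide and conquer with division factor 3:

Problem sizes at each level:
Level 0: 177147
Level 1: 59049
Level 2: 19683
Level 3: 6561
Level 4: 2187
Level 5: 729
Level 6: 243
Level 7: 81
Level 8: 27
Level 9: 9
Level 10: 3
Level 11: 1

The root is level 0 and the size-1 base case is level 11 (the tree spans levels 0 through 11, i.e. 12 levels counting the root), so the depth is the number of divisions: log_3(177147) = 11

The recursion tree depth is log_3(177147) = 11. At each level, the problem size is divided by 3, so it takes 11 divisions to reduce to a base case of size 1. The algorithm makes 1 recursive call at each level.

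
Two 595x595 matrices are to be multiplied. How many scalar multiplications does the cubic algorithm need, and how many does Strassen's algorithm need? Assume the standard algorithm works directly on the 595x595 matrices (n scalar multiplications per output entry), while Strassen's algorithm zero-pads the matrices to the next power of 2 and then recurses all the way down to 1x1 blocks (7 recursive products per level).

Matrix multiplication for 595x595 matrices:

Strassen's algorithm requires power-of-2 dimensions. Pad 595x595 to 1024x1024 (next power of 2).

Standard algorithm: 595^3 = 210644875 multiplications
Strassen's algorithm: 7^(log2(1024)) = 7^10 = 282475249 multiplications
Difference: 210644875 - 282475249 = -71830374 (Strassen uses MORE here due to padding overhead — for small or just-over-power-of-2 n, padding can outweigh the per-level savings)

Standard: 210644875 multiplications (595^3). Strassen: 282475249 multiplications (7^10, after padding to 1024x1024). Strassen reduces 8 recursive multiplications to 7 at each level.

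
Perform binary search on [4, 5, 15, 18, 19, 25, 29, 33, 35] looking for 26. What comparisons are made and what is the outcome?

Binary search for 26 in [4, 5, 15, 18, 19, 25, 29, 33, 35]:

lo=0, hi=8, mid=4, arr[mid]=19 -> 19 < 26, search right half
lo=5, hi=8, mid=6, arr[mid]=29 -> 29 > 26, search left half
lo=5, hi=5, mid=5, arr[mid]=25 -> 25 < 26, search right half
lo=6 > hi=5, target 26 not found

Binary search determines that 26 is not in the array after 3 comparisons. The search space was exhausted without finding the target.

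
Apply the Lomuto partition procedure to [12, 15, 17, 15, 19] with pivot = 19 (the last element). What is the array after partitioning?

Lomuto partition with pivot = 19:

Initial array: [12, 15, 17, 15, 19]

arr[0]=12 <= 19: swap with position 0, array becomes [12, 15, 17, 15, 19]
arr[1]=15 <= 19: swap with position 1, array becomes [12, 15, 17, 15, 19]
arr[2]=17 <= 19: swap with position 2, array becomes [12, 15, 17, 15, 19]
arr[3]=15 <= 19: swap with position 3, array becomes [12, 15, 17, 15, 19]

Place pivot at position 4: [12, 15, 17, 15, 19]
Pivot position: 4

After partitioning with pivot 19, the array becomes [12, 15, 17, 15, 19]. The pivot is placed at index 4. All elements to the left of the pivot are <= 19, and all elements to the right are > 19.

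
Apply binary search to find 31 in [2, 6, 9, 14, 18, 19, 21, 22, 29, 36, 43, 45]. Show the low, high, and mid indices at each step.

Binary search for 31 in [2, 6, 9, 14, 18, 19, 21, 22, 29, 36, 43, 45]:

lo=0, hi=11, mid=5, arr[mid]=19 -> 19 < 31, search right half
lo=6, hi=11, mid=8, arr[mid]=29 -> 29 < 31, search right half
lo=9, hi=11, mid=10, arr[mid]=43 -> 43 > 31, search left half
lo=9, hi=9, mid=9, arr[mid]=36 -> 36 > 31, search left half
lo=9 > hi=8, target 31 not found

Binary search determines that 31 is not in the array after 4 comparisons. The search space was exhausted without finding the target.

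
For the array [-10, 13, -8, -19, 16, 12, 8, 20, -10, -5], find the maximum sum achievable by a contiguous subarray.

Using Kadane's algorithm on [-10, 13, -8, -19, 16, 12, 8, 20, -10, -5]:

Scanning through the array:
Position 1 (value 13): max_ending_here = 13, max_so_far = 13
Position 2 (value -8): max_ending_here = 5, max_so_far = 13
Position 3 (value -19): max_ending_here = -14, max_so_far = 13
Position 4 (value 16): max_ending_here = 16, max_so_far = 16
Position 5 (value 12): max_ending_here = 28, max_so_far = 28
Position 6 (value 8): max_ending_here = 36, max_so_far = 36
Position 7 (value 20): max_ending_here = 56, max_so_far = 56
Position 8 (value -10): max_ending_here = 46, max_so_far = 56
Position 9 (value -5): max_ending_here = 41, max_so_far = 56

Maximum subarray: [16, 12, 8, 20]
Maximum sum: 56

The maximum subarray is [16, 12, 8, 20] with sum 56. This subarray runs from index 4 to index 7.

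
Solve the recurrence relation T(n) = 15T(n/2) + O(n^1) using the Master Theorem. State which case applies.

Master Theorem for T(n) = 15T(n/2) + O(n^1):

a = 15, b = 2, c = 1
log_b(a) = log_2(15) = 3.9069

Case 1: c = 1 < log_2(15) = 3.9069
T(n) = O(n^(log_2 15))

For T(n) = 15T(n/2) + O(n^1): log_2(15) = 3.9069. This is Case 1 of the Master Theorem (c < log_b(a), work dominated by leaves), giving O(n^(log_2 15)).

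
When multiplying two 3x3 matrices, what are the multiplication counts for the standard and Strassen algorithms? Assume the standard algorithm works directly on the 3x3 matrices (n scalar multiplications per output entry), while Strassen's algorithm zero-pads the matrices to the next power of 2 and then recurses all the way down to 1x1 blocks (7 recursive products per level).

Matrix multiplication for 3x3 matrices:

Strassen's algorithm requires power-of-2 dimensions. Pad 3x3 to 4x4 (next power of 2).

Standard algorithm: 3^3 = 27 multiplications
Strassen's algorithm: 7^(log2(4)) = 7^2 = 49 multiplications
Difference: 27 - 49 = -22 (Strassen uses MORE here due to padding overhead — for small or just-over-power-of-2 n, padding can outweigh the per-level savings)

Standard: 27 multiplications (3^3). Strassen: 49 multiplications (7^2, after padding to 4x4). Strassen reduces 8 recursive multiplications to 7 at each level.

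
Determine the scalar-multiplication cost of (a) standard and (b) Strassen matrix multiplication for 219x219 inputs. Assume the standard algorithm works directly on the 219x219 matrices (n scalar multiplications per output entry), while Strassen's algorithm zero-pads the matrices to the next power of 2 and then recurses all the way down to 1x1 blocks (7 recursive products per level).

Matrix multiplication for 219x219 matrices:

Strassen's algorithm requires power-of-2 dimensions. Pad 219x219 to 256x256 (next power of 2).

Standard algorithm: 219^3 = 10503459 multiplications
Strassen's algorithm: 7^(log2(256)) = 7^8 = 5764801 multiplications
Savings: 10503459 - 5764801 = 4738658 multiplications

Standard: 10503459 multiplications (219^3). Strassen: 5764801 multiplications (7^8, after padding to 256x256). Strassen reduces 8 recursive multiplications to 7 at each level.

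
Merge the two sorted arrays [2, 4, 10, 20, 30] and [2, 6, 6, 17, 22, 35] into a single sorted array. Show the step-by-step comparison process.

Merging process:

Compare 2 vs 2: take 2 from left. Merged: [2]
Compare 4 vs 2: take 2 from right. Merged: [2, 2]
Compare 4 vs 6: take 4 from left. Merged: [2, 2, 4]
Compare 10 vs 6: take 6 from right. Merged: [2, 2, 4, 6]
Compare 10 vs 6: take 6 from right. Merged: [2, 2, 4, 6, 6]
Compare 10 vs 17: take 10 from left. Merged: [2, 2, 4, 6, 6, 10]
Compare 20 vs 17: take 17 from right. Merged: [2, 2, 4, 6, 6, 10, 17]
Compare 20 vs 22: take 20 from left. Merged: [2, 2, 4, 6, 6, 10, 17, 20]
Compare 30 vs 22: take 22 from right. Merged: [2, 2, 4, 6, 6, 10, 17, 20, 22]
Compare 30 vs 35: take 30 from left. Merged: [2, 2, 4, 6, 6, 10, 17, 20, 22, 30]
Append remaining from right: [35]. Merged: [2, 2, 4, 6, 6, 10, 17, 20, 22, 30, 35]

Final merged array: [2, 2, 4, 6, 6, 10, 17, 20, 22, 30, 35]
Total comparisons: 10

The merged array is [2, 2, 4, 6, 6, 10, 17, 20, 22, 30, 35], requiring 10 comparisons. The merge step runs in O(n) time where n is the total number of elements.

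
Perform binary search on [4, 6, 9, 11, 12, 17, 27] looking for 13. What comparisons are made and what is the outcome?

Binary search for 13 in [4, 6, 9, 11, 12, 17, 27]:

lo=0, hi=6, mid=3, arr[mid]=11 -> 11 < 13, search right half
lo=4, hi=6, mid=5, arr[mid]=17 -> 17 > 13, search left half
lo=4, hi=4, mid=4, arr[mid]=12 -> 12 < 13, search right half
lo=5 > hi=4, target 13 not found

Binary search determines that 13 is not in the array after 3 comparisons. The search space was exhausted without finding the target.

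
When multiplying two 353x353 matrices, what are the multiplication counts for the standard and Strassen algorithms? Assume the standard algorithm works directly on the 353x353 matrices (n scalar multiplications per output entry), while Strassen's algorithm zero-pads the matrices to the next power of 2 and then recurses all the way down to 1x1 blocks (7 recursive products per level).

Matrix multiplication for 353x353 matrices:

Strassen's algorithm requires power-of-2 dimensions. Pad 353x353 to 512x512 (next power of 2).

Standard algorithm: 353^3 = 43986977 multiplications
Strassen's algorithm: 7^(log2(512)) = 7^9 = 40353607 multiplications
Savings: 43986977 - 40353607 = 3633370 multiplications

Standard: 43986977 multiplications (353^3). Strassen: 40353607 multiplications (7^9, after padding to 512x512). Strassen reduces 8 recursive multiplications to 7 at each level.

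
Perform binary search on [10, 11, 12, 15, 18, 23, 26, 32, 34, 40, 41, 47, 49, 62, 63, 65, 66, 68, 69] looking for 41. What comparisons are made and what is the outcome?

Binary search for 41 in [10, 11, 12, 15, 18, 23, 26, 32, 34, 40, 41, 47, 49, 62, 63, 65, 66, 68, 69]:

lo=0, hi=18, mid=9, arr[mid]=40 -> 40 < 41, search right half
lo=10, hi=18, mid=14, arr[mid]=63 -> 63 > 41, search left half
lo=10, hi=13, mid=11, arr[mid]=47 -> 47 > 41, search left half
lo=10, hi=10, mid=10, arr[mid]=41 -> Found target at index 10!

Binary search finds 41 at index 10 after 4 comparisons. The search repeatedly halves the search space by comparing with the middle element.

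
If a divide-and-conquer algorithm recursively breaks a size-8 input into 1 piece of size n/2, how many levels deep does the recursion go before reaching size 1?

For divide and conquer with division factor 2:

Problem sizes at each level:
Level 0: 8
Level 1: 4
Level 2: 2
Level 3: 1

The root is level 0 and the size-1 base case is level 3 (the tree spans levels 0 through 3, i.e. 4 levels counting the root), so the depth is the number of divisions: log_2(8) = 3

The recursion tree depth is log_2(8) = 3. At each level, the problem size is divided by 2, so it takes 3 divisions to reduce to a base case of size 1. The algorithm makes 1 recursive call at each level.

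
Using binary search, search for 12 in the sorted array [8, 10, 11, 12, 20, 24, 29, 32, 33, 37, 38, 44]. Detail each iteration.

Binary search for 12 in [8, 10, 11, 12, 20, 24, 29, 32, 33, 37, 38, 44]:

lo=0, hi=11, mid=5, arr[mid]=24 -> 24 > 12, search left half
lo=0, hi=4, mid=2, arr[mid]=11 -> 11 < 12, search right half
lo=3, hi=4, mid=3, arr[mid]=12 -> Found target at index 3!

Binary search finds 12 at index 3 after 3 comparisons. The search repeatedly halves the search space by comparing with the middle element.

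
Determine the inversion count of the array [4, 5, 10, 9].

Finding inversions in [4, 5, 10, 9]:

(2, 3): arr[2]=10 > arr[3]=9

Total inversions: 1

The array has 1 inversion(s): (2,3). Each pair (i,j) satisfies i < j and arr[i] > arr[j].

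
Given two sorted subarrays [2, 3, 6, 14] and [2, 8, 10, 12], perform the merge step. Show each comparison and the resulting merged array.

Merging process:

Compare 2 vs 2: take 2 from left. Merged: [2]
Compare 3 vs 2: take 2 from right. Merged: [2, 2]
Compare 3 vs 8: take 3 from left. Merged: [2, 2, 3]
Compare 6 vs 8: take 6 from left. Merged: [2, 2, 3, 6]
Compare 14 vs 8: take 8 from right. Merged: [2, 2, 3, 6, 8]
Compare 14 vs 10: take 10 from right. Merged: [2, 2, 3, 6, 8, 10]
Compare 14 vs 12: take 12 from right. Merged: [2, 2, 3, 6, 8, 10, 12]
Append remaining from left: [14]. Merged: [2, 2, 3, 6, 8, 10, 12, 14]

Final merged array: [2, 2, 3, 6, 8, 10, 12, 14]
Total comparisons: 7

The merged array is [2, 2, 3, 6, 8, 10, 12, 14], requiring 7 comparisons. The merge step runs in O(n) time where n is the total number of elements.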